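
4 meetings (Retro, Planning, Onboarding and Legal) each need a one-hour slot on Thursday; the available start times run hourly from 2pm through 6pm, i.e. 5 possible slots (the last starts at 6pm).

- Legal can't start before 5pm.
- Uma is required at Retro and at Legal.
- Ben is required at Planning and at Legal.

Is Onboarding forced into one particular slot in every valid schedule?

No

Onboarding can be 2pm (e.g. Onboarding in 2pm; Planning in 2pm; Legal in 5pm; Retro in 2pm) or 3pm (e.g. Retro=2pm; Legal=5pm; Onboarding=3pm; Planning=2pm).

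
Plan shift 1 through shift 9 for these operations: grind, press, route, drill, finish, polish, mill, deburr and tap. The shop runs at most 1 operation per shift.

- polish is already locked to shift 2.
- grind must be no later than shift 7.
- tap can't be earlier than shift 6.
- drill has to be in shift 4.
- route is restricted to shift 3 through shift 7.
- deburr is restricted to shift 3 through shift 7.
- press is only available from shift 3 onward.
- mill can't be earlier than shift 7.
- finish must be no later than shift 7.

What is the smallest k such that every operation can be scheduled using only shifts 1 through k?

With at most 1 per shift and 9 operations, at least 9 shifts are needed.
mill can't be placed before shift 7, so the schedule must run through at least shift 7.
9 works (last occupied shift: shift 9): for example grind -> shift 1; press -> shift 9; finish -> shift 6; drill -> shift 4; polish -> shift 2; deburr -> shift 5; mill -> shift 7; route -> shift 3; tap -> shift 8.

9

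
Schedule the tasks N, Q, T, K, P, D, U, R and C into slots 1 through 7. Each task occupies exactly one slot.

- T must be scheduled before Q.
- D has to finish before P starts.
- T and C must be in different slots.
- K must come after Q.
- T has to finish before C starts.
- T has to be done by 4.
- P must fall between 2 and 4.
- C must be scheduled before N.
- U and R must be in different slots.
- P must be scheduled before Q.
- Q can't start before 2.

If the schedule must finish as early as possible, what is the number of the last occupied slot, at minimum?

4

The precedence chain requires at least 4 distinct slots.
4 works (last occupied slot: 4): for example R -> 2, P -> 2, U -> 1, T -> 1, K -> 4, C -> 2, N -> 3, Q -> 3, D -> 1.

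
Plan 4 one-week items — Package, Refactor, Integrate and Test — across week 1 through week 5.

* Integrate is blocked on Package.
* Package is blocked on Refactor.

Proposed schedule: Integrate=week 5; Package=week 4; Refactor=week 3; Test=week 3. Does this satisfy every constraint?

Yes, all constraints hold

Integrate is blocked on Package — holds.
Package is blocked on Refactor — holds.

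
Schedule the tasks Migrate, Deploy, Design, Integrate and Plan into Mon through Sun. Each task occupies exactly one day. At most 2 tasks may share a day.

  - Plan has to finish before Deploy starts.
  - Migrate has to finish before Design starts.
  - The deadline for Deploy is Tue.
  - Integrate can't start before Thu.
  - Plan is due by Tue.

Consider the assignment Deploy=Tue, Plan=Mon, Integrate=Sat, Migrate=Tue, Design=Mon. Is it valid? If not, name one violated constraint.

Plan is due by Tue — holds.
At most 2 tasks may share a day — holds.
Plan has to finish before Deploy starts — holds.
The deadline for Deploy is Tue — holds.
Integrate can't start before Thu — holds.
Migrate has to finish before Design starts — violated.

No. Migrate has to finish before Design starts is not satisfied.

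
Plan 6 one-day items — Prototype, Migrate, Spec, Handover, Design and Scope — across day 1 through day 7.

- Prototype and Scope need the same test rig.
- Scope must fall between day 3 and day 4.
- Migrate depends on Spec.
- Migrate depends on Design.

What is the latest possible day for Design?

day 6

Downstream work caps Design at day 6.
Design at day 6 is achievable: Spec=day 1; Migrate=day 7; Prototype=day 1; Design=day 6; Scope=day 3; Handover=day 1.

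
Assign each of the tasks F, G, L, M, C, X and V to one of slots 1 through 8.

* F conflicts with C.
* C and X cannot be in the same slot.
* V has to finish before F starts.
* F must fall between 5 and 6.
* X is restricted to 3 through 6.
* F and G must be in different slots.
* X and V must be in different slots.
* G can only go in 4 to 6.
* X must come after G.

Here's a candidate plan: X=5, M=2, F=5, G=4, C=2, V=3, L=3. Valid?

Valid

X and V must be in different slots — holds.
G can only go in 4 to 6 — holds.
C and X cannot be in the same slot — holds.
X must come after G — holds.
F conflicts with C — holds.
V has to finish before F starts — holds.
F must fall between 5 and 6 — holds.
X is restricted to 3 through 6 — holds.
F and G must be in different slots — holds.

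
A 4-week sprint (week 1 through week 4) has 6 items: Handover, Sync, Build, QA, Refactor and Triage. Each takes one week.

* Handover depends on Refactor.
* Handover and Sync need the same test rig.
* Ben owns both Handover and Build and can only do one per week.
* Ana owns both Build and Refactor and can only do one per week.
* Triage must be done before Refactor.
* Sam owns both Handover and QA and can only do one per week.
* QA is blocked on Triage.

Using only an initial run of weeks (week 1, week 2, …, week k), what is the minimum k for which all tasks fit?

The precedence chain requires at least 3 distinct weeks.
3 works (last occupied week: week 3): for example Build=week 1; Handover=week 3; QA=week 2; Triage=week 1; Sync=week 1; Refactor=week 2.

3 weeks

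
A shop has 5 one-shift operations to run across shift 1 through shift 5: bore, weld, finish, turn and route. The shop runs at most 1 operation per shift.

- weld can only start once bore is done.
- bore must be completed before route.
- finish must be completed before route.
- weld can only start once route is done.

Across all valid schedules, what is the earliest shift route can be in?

Precedence pushes route to at least shift 2; downstream work caps route at shift 4.
route at shift 3 is achievable: turn=shift 5; route=shift 3; finish=shift 2; bore=shift 1; weld=shift 4.
Nothing earlier works — the capacity limit rule out every shift before shift 3.

shift 3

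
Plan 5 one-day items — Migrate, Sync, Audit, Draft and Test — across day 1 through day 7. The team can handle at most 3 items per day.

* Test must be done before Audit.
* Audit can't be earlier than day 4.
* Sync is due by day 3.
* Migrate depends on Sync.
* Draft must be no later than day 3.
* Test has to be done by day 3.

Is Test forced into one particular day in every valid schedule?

Test can be day 1 (e.g. Audit=day 4; Test=day 1; Migrate=day 2; Draft=day 1; Sync=day 1) or day 2 (e.g. Draft -> day 1, Sync -> day 1, Test -> day 2, Audit -> day 4, Migrate -> day 2).

No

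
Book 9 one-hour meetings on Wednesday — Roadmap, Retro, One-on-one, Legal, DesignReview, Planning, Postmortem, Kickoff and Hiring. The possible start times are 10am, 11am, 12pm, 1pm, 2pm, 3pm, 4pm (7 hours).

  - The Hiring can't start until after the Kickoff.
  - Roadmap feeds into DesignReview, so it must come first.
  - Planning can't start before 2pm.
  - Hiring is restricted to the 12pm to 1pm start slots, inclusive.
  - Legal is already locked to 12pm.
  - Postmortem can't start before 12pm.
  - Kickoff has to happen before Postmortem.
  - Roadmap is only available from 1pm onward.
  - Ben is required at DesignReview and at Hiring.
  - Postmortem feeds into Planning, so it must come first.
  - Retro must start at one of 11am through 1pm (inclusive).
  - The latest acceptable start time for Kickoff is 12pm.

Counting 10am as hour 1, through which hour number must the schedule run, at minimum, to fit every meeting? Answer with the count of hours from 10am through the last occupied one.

The precedence chain requires at least 3 distinct hours.
Planning can't be placed before 2pm — that is hour 5 counting from 10am — so the schedule must run through at least 5 hours.
5 works (last occupied hour: 2pm): for example Kickoff=10am, Roadmap=1pm, Legal=12pm, Retro=11am, One-on-one=10am, DesignReview=2pm, Postmortem=12pm, Hiring=12pm, Planning=2pm.

5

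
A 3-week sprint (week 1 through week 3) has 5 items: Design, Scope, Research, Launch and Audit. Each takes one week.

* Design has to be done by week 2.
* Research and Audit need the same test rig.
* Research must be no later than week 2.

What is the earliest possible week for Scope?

Scope at week 1 is achievable: Design -> week 1; Audit -> week 2; Launch -> week 1; Research -> week 1; Scope -> week 1.

week 1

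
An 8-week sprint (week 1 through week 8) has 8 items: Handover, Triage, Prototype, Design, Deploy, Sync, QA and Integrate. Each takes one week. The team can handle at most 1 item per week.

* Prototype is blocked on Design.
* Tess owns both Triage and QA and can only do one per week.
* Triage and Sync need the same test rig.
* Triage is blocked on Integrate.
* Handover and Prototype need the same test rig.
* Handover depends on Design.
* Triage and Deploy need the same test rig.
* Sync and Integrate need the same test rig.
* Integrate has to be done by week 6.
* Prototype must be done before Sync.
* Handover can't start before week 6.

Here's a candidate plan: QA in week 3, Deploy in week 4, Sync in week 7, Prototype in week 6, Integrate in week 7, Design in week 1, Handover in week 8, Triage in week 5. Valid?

No. Sync and Integrate need the same test rig is not satisfied.

Tess owns both Triage and QA and can only do one per week — holds.
Integrate has to be done by week 6 — violated.
Triage and Deploy need the same test rig — holds.
The team can handle at most 1 item per week — violated.
Sync and Integrate need the same test rig — violated.
Triage and Sync need the same test rig — holds.
Prototype must be done before Sync — holds.
Prototype is blocked on Design — holds.
Handover and Prototype need the same test rig — holds.
Handover depends on Design — holds.
Triage is blocked on Integrate — violated.
Handover can't start before week 6 — holds.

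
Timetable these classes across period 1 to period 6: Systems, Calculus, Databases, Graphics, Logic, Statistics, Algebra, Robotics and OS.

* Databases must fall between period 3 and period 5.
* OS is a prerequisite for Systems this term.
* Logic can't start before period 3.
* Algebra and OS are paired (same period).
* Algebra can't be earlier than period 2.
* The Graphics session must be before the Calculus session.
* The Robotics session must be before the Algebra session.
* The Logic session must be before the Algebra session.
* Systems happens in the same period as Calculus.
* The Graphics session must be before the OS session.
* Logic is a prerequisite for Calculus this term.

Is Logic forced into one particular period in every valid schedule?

Logic can be period 3 (e.g. Algebra=period 4, Databases=period 3, Graphics=period 1, Robotics=period 1, Logic=period 3, Systems=period 5, OS=period 4, Calculus=period 5, Statistics=period 1) or period 4 (e.g. Algebra=period 5; Robotics=period 1; Statistics=period 1; Logic=period 4; OS=period 5; Databases=period 3; Calculus=period 6; Graphics=period 1; Systems=period 6).

No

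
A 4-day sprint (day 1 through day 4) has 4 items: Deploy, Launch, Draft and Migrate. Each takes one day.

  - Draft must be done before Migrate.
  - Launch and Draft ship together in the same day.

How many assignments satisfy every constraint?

24

Splitting on Deploy: it can be day 1 (6), day 2 (6), day 3 (6), day 4 (6). Listing each branch's schedules as (Launch, Draft, Migrate) by day number:
Deploy=day 1: (1,1,2) (1,1,3) (1,1,4) (2,2,3) (2,2,4) (3,3,4) — 6.
Deploy=day 2: (1,1,2) (1,1,3) (1,1,4) (2,2,3) (2,2,4) (3,3,4) — 6.
Deploy=day 3: (1,1,2) (1,1,3) (1,1,4) (2,2,3) (2,2,4) (3,3,4) — 6.
Deploy=day 4: (1,1,2) (1,1,3) (1,1,4) (2,2,3) (2,2,4) (3,3,4) — 6.
Summing: 6 + 6 + 6 + 6 = 24.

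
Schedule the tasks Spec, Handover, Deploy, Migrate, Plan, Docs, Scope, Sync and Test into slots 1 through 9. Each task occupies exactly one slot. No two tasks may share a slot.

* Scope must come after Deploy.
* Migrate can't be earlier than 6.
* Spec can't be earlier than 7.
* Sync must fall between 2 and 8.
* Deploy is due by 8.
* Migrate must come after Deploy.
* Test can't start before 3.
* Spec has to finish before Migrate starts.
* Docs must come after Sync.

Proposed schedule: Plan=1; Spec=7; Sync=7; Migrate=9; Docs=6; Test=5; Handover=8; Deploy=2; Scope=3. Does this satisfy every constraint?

No. No two tasks may share a slot is not satisfied.

No two tasks may share a slot — violated.
Spec can't be earlier than 7 — holds.
Deploy is due by 8 — holds.
Migrate must come after Deploy — holds.
Scope must come after Deploy — holds.
Docs must come after Sync — violated.
Migrate can't be earlier than 6 — holds.
Spec has to finish before Migrate starts — holds.
Sync must fall between 2 and 8 — holds.
Test can't start before 3 — holds.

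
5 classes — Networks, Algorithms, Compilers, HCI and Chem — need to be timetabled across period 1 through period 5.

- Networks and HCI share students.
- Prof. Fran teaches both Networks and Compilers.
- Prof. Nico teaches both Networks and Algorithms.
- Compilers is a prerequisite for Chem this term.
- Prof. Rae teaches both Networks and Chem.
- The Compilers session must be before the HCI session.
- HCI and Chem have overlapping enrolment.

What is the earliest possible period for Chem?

period 2

Precedence pushes Chem to at least period 2.
Chem at period 2 is achievable: Compilers in period 1, Networks in period 4, Chem in period 2, HCI in period 3, Algorithms in period 1.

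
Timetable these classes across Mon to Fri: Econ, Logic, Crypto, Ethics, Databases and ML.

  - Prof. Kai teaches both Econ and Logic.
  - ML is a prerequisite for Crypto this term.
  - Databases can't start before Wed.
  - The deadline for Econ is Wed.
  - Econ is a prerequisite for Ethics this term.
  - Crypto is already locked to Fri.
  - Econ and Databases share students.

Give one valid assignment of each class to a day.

Econ -> Mon, Logic -> Tue, Crypto -> Fri, Databases -> Wed, Ethics -> Tue, ML -> Mon

Checking: Econ(Mon) before Ethics(Tue); ML(Mon) before Crypto(Fri); Econ(Mon) != Databases(Wed); Econ(Mon) != Logic(Tue); Crypto=Fri in [Fri,Fri]; Econ=Mon in [Mon,Wed]; Databases=Wed in [Wed,Fri].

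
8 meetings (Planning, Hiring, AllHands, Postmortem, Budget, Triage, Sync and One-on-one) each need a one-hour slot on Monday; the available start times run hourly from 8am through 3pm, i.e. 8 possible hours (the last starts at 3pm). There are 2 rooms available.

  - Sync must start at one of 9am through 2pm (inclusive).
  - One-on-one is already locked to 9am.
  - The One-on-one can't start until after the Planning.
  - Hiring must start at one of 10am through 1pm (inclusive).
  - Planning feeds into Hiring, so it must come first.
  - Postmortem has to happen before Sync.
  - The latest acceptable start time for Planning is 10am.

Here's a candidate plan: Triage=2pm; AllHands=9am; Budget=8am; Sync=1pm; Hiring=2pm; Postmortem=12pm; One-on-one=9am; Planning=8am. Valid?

Planning feeds into Hiring, so it must come first — holds.
One-on-one is already locked to 9am — holds.
Postmortem has to happen before Sync — holds.
The latest acceptable start time for Planning is 10am — holds.
The One-on-one can't start until after the Planning — holds.
Sync must start at one of 9am through 2pm (inclusive) — holds.
There are 2 rooms available — holds.
Hiring must start at one of 10am through 1pm (inclusive) — violated.

No — it violates: Hiring must start at one of 10am through 1pm (inclusive)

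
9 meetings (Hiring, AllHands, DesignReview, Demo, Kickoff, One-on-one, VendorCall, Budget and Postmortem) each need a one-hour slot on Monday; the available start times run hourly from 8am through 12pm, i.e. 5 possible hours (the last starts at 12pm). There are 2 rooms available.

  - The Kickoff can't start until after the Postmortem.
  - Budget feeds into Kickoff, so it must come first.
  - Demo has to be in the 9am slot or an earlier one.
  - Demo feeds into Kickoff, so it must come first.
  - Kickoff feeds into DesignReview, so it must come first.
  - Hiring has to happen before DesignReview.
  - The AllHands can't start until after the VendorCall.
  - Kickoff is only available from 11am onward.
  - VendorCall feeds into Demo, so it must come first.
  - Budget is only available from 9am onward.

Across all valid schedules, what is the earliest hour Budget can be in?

9am

Budget is available from 9am; downstream work caps Budget at 10am.
Budget at 9am is achievable: AllHands in 10am; One-on-one in 11am; VendorCall in 8am; Budget in 9am; Demo in 9am; Postmortem in 10am; Kickoff in 11am; DesignReview in 12pm; Hiring in 8am.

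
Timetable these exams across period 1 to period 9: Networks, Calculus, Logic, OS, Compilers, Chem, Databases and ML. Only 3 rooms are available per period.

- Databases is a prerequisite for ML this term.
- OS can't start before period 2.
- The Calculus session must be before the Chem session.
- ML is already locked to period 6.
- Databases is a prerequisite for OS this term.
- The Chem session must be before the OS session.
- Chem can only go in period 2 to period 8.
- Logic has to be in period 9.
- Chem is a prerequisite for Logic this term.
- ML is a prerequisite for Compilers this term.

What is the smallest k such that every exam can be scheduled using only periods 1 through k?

9 periods

The precedence chain requires at least 3 distinct periods.
With at most 3 per period and 8 exams, at least 3 periods are needed.
Logic can't be placed before period 9, so the schedule must run through at least period 9.
9 works (last occupied period: period 9): for example Compilers -> period 7, Logic -> period 9, Chem -> period 2, Calculus -> period 1, ML -> period 6, Networks -> period 1, OS -> period 3, Databases -> period 1.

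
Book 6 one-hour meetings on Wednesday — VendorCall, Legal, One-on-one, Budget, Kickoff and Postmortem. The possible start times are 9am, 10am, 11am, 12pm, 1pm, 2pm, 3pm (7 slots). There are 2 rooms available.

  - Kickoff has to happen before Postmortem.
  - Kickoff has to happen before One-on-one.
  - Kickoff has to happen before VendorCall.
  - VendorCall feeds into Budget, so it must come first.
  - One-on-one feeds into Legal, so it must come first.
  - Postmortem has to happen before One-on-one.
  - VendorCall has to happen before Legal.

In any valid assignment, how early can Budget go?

11am

Precedence pushes Budget to at least 11am.
Budget at 11am is achievable: VendorCall=10am; Kickoff=9am; Legal=12pm; Postmortem=10am; One-on-one=11am; Budget=11am.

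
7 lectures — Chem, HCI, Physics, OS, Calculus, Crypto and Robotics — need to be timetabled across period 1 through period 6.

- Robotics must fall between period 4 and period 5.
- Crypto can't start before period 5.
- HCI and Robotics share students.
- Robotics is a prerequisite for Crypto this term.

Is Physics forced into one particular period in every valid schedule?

Physics can be period 1 (e.g. Crypto=period 5; Robotics=period 4; Calculus=period 1; OS=period 1; Physics=period 1; Chem=period 1; HCI=period 1) or period 2 (e.g. Crypto=period 5, Robotics=period 4, OS=period 1, Physics=period 2, Chem=period 1, HCI=period 1, Calculus=period 1).

No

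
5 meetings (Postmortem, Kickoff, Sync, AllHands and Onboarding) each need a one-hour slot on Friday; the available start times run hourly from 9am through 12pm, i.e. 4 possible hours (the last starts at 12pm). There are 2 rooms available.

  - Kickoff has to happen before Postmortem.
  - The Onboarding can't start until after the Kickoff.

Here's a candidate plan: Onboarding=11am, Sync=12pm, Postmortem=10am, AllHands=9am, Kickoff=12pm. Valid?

There are 2 rooms available — holds.
Kickoff has to happen before Postmortem — violated.
The Onboarding can't start until after the Kickoff — violated.

No — it violates: Kickoff has to happen before Postmortem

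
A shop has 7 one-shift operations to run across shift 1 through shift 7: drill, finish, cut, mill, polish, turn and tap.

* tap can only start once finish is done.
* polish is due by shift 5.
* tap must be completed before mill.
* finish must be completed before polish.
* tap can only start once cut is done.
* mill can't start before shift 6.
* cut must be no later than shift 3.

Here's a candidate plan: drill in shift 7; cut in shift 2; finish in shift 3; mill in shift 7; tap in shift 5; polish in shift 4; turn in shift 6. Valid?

Valid

mill can't start before shift 6 — holds.
tap can only start once finish is done — holds.
tap can only start once cut is done — holds.
tap must be completed before mill — holds.
finish must be completed before polish — holds.
polish is due by shift 5 — holds.
cut must be no later than shift 3 — holds.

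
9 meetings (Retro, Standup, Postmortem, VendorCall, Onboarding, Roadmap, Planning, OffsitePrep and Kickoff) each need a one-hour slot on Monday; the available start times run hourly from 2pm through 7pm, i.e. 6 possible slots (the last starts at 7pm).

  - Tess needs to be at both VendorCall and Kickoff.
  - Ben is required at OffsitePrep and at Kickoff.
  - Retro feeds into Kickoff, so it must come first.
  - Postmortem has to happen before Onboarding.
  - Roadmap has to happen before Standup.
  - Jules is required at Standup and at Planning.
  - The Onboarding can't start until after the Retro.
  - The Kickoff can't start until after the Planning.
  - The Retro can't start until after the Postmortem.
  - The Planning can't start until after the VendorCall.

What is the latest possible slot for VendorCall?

5pm

Downstream work caps VendorCall at 5pm.
VendorCall at 5pm is achievable: Postmortem -> 2pm, Kickoff -> 7pm, Standup -> 3pm, Retro -> 3pm, Onboarding -> 4pm, Roadmap -> 2pm, Planning -> 6pm, OffsitePrep -> 2pm, VendorCall -> 5pm.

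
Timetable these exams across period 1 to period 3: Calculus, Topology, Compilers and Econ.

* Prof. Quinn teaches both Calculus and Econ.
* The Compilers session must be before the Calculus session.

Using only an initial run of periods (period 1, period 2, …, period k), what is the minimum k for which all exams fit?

The precedence chain requires at least 2 distinct periods.
2 works (last occupied period: period 2): for example Topology=period 1, Econ=period 1, Calculus=period 2, Compilers=period 1.

2 periods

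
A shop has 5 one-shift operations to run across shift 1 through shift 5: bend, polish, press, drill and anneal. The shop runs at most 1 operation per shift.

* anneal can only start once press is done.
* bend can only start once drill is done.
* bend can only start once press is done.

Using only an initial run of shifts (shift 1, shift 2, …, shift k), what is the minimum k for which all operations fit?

The precedence chain requires at least 2 distinct shifts.
With at most 1 per shift and 5 operations, at least 5 shifts are needed.
5 works (last occupied shift: shift 5): for example drill -> shift 2, bend -> shift 3, polish -> shift 5, press -> shift 1, anneal -> shift 4.

5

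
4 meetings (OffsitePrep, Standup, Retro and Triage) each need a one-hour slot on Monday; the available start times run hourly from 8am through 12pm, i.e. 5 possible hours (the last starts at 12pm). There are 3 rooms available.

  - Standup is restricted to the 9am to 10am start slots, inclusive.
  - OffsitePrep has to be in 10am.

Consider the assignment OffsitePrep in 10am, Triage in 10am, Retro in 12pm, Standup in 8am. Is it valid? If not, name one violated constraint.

Invalid. Standup is restricted to the 9am to 10am start slots, inclusive.

There are 3 rooms available — holds.
OffsitePrep has to be in 10am — holds.
Standup is restricted to the 9am to 10am start slots, inclusive — violated.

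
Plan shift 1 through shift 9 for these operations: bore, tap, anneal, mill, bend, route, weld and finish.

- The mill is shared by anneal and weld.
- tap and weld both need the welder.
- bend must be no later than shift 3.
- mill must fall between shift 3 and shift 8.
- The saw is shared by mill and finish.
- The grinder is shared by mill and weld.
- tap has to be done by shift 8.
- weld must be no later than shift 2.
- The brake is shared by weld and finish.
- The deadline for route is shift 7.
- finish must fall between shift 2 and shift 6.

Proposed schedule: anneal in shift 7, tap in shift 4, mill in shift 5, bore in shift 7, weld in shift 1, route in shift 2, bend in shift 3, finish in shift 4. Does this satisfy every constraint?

The saw is shared by mill and finish — holds.
bend must be no later than shift 3 — holds.
The brake is shared by weld and finish — holds.
The mill is shared by anneal and weld — holds.
mill must fall between shift 3 and shift 8 — holds.
tap has to be done by shift 8 — holds.
The grinder is shared by mill and weld — holds.
The deadline for route is shift 7 — holds.
tap and weld both need the welder — holds.
finish must fall between shift 2 and shift 6 — holds.
weld must be no later than shift 2 — holds.

Yes, all constraints hold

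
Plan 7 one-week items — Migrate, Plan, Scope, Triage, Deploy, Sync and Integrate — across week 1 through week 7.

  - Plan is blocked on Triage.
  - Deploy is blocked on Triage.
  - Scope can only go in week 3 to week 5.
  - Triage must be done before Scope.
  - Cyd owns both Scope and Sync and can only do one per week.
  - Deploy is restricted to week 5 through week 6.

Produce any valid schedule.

Deploy=week 5, Scope=week 3, Triage=week 1, Sync=week 1, Plan=week 2, Integrate=week 1, Migrate=week 1

Checking: Triage(week 1) before Scope(week 3); Triage(week 1) before Deploy(week 5); Triage(week 1) before Plan(week 2); Scope(week 3) != Sync(week 1); Deploy=week 5 in [week 5,week 6]; Scope=week 3 in [week 3,week 5].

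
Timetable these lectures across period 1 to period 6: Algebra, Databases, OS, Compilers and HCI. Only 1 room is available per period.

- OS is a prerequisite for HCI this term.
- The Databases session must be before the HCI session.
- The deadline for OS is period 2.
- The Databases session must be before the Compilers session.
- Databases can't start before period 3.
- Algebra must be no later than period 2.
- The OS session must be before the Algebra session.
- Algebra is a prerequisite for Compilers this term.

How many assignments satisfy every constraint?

8

Splitting on Databases: it can be period 3 (6), period 4 (2). Listing each branch's schedules as (Algebra, OS, Compilers, HCI) by period number:
Databases=period 3: (2,1,4,5) (2,1,4,6) (2,1,5,4) (2,1,5,6) (2,1,6,4) (2,1,6,5) — 6.
Databases=period 4: (2,1,5,6) (2,1,6,5) — 2.
Summing: 6 + 2 = 8.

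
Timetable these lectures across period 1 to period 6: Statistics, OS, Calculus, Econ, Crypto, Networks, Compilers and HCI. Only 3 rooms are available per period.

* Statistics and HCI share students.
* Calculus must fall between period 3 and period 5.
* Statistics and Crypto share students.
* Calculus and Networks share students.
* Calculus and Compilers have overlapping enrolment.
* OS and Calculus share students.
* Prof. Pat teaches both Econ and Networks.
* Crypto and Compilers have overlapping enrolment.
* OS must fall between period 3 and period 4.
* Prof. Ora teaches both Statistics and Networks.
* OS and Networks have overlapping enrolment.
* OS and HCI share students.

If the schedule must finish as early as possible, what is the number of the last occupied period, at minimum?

With at most 3 per period and 8 lectures, at least 3 periods are needed.
OS can't be placed before period 3, so the schedule must run through at least period 3.
Could 3 periods be enough, i.e. nothing placed later than period 3? No: OS's window within 3 periods is {period 3}; Calculus's window within 3 periods is {period 3}; Calculus can't share with OS (period 3) → nothing is left.
So 3 periods is not enough.
4 works (last occupied period: period 4): for example HCI=period 2; Calculus=period 4; Statistics=period 1; Econ=period 1; Compilers=period 1; Networks=period 2; OS=period 3; Crypto=period 2.

period 4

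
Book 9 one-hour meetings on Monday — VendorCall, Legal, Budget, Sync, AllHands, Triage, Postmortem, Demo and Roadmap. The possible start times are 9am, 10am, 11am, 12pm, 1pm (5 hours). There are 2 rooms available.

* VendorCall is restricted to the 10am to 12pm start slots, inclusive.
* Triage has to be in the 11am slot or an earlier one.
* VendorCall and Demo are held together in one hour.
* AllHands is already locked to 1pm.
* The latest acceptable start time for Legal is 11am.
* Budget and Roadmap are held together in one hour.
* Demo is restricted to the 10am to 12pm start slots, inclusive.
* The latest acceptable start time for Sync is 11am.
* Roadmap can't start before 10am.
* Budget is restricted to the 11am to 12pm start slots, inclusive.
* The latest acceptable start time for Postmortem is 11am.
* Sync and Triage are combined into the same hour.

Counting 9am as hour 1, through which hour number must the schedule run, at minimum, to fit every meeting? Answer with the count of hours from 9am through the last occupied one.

5 hours

With at most 2 per hour and 9 meetings, at least 5 hours are needed.
AllHands can't be placed before 1pm — that is hour 5 counting from 9am — so the schedule must run through at least 5 hours.
5 works (last occupied hour: 1pm): for example Roadmap -> 11am; AllHands -> 1pm; Budget -> 11am; Sync -> 10am; Demo -> 12pm; VendorCall -> 12pm; Legal -> 9am; Triage -> 10am; Postmortem -> 9am.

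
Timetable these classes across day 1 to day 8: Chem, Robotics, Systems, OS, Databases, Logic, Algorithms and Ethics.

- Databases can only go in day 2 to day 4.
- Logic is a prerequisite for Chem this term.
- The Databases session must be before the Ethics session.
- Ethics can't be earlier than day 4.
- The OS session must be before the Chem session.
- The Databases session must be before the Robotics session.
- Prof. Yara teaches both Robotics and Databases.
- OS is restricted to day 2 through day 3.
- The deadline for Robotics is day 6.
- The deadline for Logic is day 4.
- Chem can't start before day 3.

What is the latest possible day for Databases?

day 4

Databases is available from day 2; Databases's own window allows nothing later than day 4.
Databases at day 4 is achievable: Robotics in day 5, Chem in day 3, OS in day 2, Logic in day 1, Ethics in day 5, Databases in day 4, Algorithms in day 1, Systems in day 1.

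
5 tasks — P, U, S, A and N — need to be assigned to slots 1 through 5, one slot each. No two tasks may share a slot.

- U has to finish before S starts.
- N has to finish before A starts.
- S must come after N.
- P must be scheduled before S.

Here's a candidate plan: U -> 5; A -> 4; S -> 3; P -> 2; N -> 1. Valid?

Invalid. U has to finish before S starts.

P must be scheduled before S — holds.
U has to finish before S starts — violated.
S must come after N — holds.
N has to finish before A starts — holds.
No two tasks may share a slot — holds.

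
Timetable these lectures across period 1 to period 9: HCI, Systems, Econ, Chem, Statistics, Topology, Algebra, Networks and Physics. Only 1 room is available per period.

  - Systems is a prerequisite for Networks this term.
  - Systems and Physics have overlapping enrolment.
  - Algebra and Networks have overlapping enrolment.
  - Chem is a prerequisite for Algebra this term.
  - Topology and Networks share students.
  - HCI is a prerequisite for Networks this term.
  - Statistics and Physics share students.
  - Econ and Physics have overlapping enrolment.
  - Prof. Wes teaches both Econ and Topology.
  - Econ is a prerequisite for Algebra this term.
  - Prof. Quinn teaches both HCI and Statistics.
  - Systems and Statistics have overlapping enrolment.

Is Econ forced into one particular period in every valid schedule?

No

Econ can be period 1 (e.g. Econ=period 1; Chem=period 2; Statistics=period 7; Algebra=period 3; Topology=period 8; Networks=period 6; Systems=period 5; HCI=period 4; Physics=period 9) or period 2 (e.g. Statistics -> period 7; Physics -> period 9; HCI -> period 4; Systems -> period 5; Topology -> period 8; Econ -> period 2; Chem -> period 1; Networks -> period 6; Algebra -> period 3).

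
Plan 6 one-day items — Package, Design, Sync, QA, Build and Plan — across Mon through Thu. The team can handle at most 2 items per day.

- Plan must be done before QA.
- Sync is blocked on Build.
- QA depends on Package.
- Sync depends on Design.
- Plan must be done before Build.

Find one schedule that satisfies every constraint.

Plan -> Mon; QA -> Wed; Package -> Mon; Sync -> Wed; Build -> Tue; Design -> Tue

Checking: Design(Tue) before Sync(Wed); Plan(Mon) before Build(Tue); Package(Mon) before QA(Wed); Plan(Mon) before QA(Wed); Build(Tue) before Sync(Wed); max 2 per day (cap 2).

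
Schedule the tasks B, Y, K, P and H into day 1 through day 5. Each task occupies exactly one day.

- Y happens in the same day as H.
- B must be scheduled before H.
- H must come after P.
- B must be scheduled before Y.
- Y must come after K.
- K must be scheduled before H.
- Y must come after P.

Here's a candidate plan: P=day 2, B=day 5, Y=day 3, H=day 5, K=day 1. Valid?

Invalid. B must be scheduled before Y.

Y happens in the same day as H — violated.
B must be scheduled before Y — violated.
K must be scheduled before H — holds.
B must be scheduled before H — violated.
H must come after P — holds.
Y must come after P — holds.
Y must come after K — holds.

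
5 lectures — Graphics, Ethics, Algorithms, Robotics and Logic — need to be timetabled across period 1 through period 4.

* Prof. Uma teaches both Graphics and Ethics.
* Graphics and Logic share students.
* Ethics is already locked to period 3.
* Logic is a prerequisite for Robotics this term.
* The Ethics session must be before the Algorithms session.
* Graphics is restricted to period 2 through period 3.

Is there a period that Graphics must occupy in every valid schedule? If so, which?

Graphics's window is period 2–period 3.
Ethics is fixed at period 3, and Graphics can't share a period with Ethics.
So Graphics must be period 2.

period 2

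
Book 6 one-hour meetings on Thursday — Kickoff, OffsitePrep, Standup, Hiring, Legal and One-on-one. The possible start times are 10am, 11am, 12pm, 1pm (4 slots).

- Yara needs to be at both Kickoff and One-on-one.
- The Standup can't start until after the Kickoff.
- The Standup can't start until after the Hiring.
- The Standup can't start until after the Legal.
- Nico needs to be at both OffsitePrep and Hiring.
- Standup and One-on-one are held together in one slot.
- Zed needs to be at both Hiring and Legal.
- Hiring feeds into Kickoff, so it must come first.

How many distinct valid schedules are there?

Splitting on Kickoff: it can be 11am (9), 12pm (12). Listing each branch's schedules as (OffsitePrep, Standup, Hiring, Legal, One-on-one):
Kickoff=11am: (11am,12pm,10am,11am,12pm) (11am,1pm,10am,11am,1pm) (11am,1pm,10am,12pm,1pm) (12pm,12pm,10am,11am,12pm) (12pm,1pm,10am,11am,1pm) (12pm,1pm,10am,12pm,1pm) (1pm,12pm,10am,11am,12pm) (1pm,1pm,10am,11am,1pm) (1pm,1pm,10am,12pm,1pm) — 9.
Kickoff=12pm: (10am,1pm,11am,10am,1pm) (10am,1pm,11am,12pm,1pm) (11am,1pm,10am,11am,1pm) (11am,1pm,10am,12pm,1pm) (12pm,1pm,10am,11am,1pm) (12pm,1pm,10am,12pm,1pm) (12pm,1pm,11am,10am,1pm) (12pm,1pm,11am,12pm,1pm) (1pm,1pm,10am,11am,1pm) (1pm,1pm,10am,12pm,1pm) (1pm,1pm,11am,10am,1pm) (1pm,1pm,11am,12pm,1pm) — 12.
Summing: 9 + 12 = 21.

21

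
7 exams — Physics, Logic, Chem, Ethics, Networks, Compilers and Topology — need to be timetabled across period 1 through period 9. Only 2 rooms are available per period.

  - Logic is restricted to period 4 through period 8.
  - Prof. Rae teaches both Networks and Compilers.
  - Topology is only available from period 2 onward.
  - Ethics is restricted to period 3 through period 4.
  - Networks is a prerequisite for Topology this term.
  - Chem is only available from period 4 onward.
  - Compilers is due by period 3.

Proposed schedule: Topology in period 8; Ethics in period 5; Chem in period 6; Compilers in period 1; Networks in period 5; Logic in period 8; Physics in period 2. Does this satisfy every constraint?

Invalid. Ethics is restricted to period 3 through period 4.

Only 2 rooms are available per period — holds.
Prof. Rae teaches both Networks and Compilers — holds.
Chem is only available from period 4 onward — holds.
Logic is restricted to period 4 through period 8 — holds.
Compilers is due by period 3 — holds.
Ethics is restricted to period 3 through period 4 — violated.
Topology is only available from period 2 onward — holds.
Networks is a prerequisite for Topology this term — holds.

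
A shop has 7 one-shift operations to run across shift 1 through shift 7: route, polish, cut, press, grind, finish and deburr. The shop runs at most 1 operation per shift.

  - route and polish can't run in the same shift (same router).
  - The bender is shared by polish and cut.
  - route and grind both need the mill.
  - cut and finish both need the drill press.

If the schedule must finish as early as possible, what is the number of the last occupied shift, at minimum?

With at most 1 per shift and 7 operations, at least 7 shifts are needed.
7 works (last occupied shift: shift 7): for example polish -> shift 2, cut -> shift 3, deburr -> shift 7, finish -> shift 6, route -> shift 1, grind -> shift 5, press -> shift 4.

shift 7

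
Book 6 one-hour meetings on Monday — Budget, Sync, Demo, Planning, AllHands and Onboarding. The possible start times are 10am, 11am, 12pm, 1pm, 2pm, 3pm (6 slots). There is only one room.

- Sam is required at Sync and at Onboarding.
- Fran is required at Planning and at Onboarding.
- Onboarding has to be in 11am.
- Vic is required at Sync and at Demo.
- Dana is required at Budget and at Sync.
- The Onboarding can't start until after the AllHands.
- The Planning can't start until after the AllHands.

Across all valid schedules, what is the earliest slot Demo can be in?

Demo at 12pm is achievable: AllHands in 10am, Planning in 1pm, Onboarding in 11am, Sync in 3pm, Budget in 2pm, Demo in 12pm.
Nothing earlier works — the conflict and capacity constraints rule out every slot before 12pm.

12pm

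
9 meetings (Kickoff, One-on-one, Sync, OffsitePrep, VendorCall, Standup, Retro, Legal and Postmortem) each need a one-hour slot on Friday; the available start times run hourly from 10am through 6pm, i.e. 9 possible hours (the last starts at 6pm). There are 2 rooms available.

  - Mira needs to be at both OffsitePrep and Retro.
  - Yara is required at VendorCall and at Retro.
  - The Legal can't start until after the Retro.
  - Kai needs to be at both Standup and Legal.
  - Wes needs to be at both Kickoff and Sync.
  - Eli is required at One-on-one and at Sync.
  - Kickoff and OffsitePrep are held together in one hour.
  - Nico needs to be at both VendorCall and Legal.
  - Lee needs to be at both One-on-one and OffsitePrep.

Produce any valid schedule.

VendorCall in 1pm; Legal in 11am; Retro in 10am; OffsitePrep in 12pm; One-on-one in 10am; Sync in 11am; Kickoff in 12pm; Postmortem in 2pm; Standup in 1pm

Checking: Retro(10am) before Legal(11am); VendorCall(1pm) != Legal(11am); One-on-one(10am) != OffsitePrep(12pm); VendorCall(1pm) != Retro(10am); OffsitePrep(12pm) != Retro(10am); Standup(1pm) != Legal(11am); Kickoff(12pm) != Sync(11am); One-on-one(10am) != Sync(11am); Kickoff = OffsitePrep = 12pm; max 2 per hour (cap 2).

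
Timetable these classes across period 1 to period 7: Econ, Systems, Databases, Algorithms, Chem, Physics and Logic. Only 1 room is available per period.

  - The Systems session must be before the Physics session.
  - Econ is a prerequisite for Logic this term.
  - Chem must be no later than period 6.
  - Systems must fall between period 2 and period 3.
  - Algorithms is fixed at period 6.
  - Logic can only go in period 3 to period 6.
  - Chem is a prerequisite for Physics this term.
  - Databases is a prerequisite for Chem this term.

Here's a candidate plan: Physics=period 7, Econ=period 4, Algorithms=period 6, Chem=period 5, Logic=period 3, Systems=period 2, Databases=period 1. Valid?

Logic can only go in period 3 to period 6 — holds.
Econ is a prerequisite for Logic this term — violated.
The Systems session must be before the Physics session — holds.
Algorithms is fixed at period 6 — holds.
Systems must fall between period 2 and period 3 — holds.
Only 1 room is available per period — holds.
Databases is a prerequisite for Chem this term — holds.
Chem is a prerequisite for Physics this term — holds.
Chem must be no later than period 6 — holds.

Invalid. Econ is a prerequisite for Logic this term.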